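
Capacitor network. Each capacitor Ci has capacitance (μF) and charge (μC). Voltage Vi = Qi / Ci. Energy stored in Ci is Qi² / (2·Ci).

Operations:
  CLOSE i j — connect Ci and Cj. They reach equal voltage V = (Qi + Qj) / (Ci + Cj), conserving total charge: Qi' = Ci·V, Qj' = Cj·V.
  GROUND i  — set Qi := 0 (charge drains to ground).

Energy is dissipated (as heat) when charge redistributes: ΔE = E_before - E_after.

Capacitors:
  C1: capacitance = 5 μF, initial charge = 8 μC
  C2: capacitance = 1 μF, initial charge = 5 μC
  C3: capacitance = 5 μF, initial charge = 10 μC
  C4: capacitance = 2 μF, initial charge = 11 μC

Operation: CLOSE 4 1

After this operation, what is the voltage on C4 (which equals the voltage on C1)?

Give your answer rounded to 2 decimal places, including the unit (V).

Initial: C1(5μF, Q=8μC, V=1.60V), C2(1μF, Q=5μC, V=5.00V), C3(5μF, Q=10μC, V=2.00V), C4(2μF, Q=11μC, V=5.50V)
Op 1: CLOSE 4-1: Q_total=19.00, C_total=7.00, V=2.71; Q4=5.43, Q1=13.57; dissipated=10.864

Answer: 2.71 V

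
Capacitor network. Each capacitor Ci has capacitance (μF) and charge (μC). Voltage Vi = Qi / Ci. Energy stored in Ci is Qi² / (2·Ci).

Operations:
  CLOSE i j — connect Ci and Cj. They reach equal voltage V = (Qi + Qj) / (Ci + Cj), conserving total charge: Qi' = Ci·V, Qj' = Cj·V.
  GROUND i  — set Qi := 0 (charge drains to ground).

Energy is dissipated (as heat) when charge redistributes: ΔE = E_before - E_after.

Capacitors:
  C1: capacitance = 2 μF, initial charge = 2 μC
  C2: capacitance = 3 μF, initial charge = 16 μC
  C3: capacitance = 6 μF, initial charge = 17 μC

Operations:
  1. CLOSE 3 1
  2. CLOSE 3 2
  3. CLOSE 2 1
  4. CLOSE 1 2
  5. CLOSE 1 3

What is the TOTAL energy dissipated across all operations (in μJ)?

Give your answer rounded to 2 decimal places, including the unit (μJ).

Answer: 11.97 μJ

Derivation:
Initial: C1(2μF, Q=2μC, V=1.00V), C2(3μF, Q=16μC, V=5.33V), C3(6μF, Q=17μC, V=2.83V)
Op 1: CLOSE 3-1: Q_total=19.00, C_total=8.00, V=2.38; Q3=14.25, Q1=4.75; dissipated=2.521
Op 2: CLOSE 3-2: Q_total=30.25, C_total=9.00, V=3.36; Q3=20.17, Q2=10.08; dissipated=8.752
Op 3: CLOSE 2-1: Q_total=14.83, C_total=5.00, V=2.97; Q2=8.90, Q1=5.93; dissipated=0.583
Op 4: CLOSE 1-2: Q_total=14.83, C_total=5.00, V=2.97; Q1=5.93, Q2=8.90; dissipated=0.000
Op 5: CLOSE 1-3: Q_total=26.10, C_total=8.00, V=3.26; Q1=6.53, Q3=19.57; dissipated=0.117
Total dissipated: 11.973 μJ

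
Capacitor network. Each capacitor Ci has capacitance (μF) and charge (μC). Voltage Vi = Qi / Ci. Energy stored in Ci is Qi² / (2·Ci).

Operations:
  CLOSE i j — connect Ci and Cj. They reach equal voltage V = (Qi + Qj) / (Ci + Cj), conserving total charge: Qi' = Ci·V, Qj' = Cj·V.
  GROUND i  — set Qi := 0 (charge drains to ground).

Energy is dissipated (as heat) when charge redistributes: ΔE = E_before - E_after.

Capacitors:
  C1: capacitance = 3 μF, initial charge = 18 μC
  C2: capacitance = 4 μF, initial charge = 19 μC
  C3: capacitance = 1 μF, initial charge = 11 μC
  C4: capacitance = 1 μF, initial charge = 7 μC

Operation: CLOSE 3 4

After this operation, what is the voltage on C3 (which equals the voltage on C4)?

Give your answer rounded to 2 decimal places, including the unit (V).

Answer: 9.00 V

Derivation:
Initial: C1(3μF, Q=18μC, V=6.00V), C2(4μF, Q=19μC, V=4.75V), C3(1μF, Q=11μC, V=11.00V), C4(1μF, Q=7μC, V=7.00V)
Op 1: CLOSE 3-4: Q_total=18.00, C_total=2.00, V=9.00; Q3=9.00, Q4=9.00; dissipated=4.000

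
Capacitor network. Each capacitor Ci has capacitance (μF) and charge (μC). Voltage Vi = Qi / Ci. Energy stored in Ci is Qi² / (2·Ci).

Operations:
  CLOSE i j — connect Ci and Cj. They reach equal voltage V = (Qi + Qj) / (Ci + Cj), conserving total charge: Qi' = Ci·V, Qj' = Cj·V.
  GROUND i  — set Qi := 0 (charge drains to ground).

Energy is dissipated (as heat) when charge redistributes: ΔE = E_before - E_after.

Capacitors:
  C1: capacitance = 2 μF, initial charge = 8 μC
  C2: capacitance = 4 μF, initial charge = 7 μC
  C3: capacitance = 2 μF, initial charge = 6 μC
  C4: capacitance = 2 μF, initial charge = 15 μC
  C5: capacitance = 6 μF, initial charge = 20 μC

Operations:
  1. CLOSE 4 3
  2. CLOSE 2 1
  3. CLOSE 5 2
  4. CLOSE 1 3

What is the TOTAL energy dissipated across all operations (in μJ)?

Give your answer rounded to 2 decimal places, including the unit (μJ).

Answer: 18.11 μJ

Derivation:
Initial: C1(2μF, Q=8μC, V=4.00V), C2(4μF, Q=7μC, V=1.75V), C3(2μF, Q=6μC, V=3.00V), C4(2μF, Q=15μC, V=7.50V), C5(6μF, Q=20μC, V=3.33V)
Op 1: CLOSE 4-3: Q_total=21.00, C_total=4.00, V=5.25; Q4=10.50, Q3=10.50; dissipated=10.125
Op 2: CLOSE 2-1: Q_total=15.00, C_total=6.00, V=2.50; Q2=10.00, Q1=5.00; dissipated=3.375
Op 3: CLOSE 5-2: Q_total=30.00, C_total=10.00, V=3.00; Q5=18.00, Q2=12.00; dissipated=0.833
Op 4: CLOSE 1-3: Q_total=15.50, C_total=4.00, V=3.88; Q1=7.75, Q3=7.75; dissipated=3.781
Total dissipated: 18.115 μJ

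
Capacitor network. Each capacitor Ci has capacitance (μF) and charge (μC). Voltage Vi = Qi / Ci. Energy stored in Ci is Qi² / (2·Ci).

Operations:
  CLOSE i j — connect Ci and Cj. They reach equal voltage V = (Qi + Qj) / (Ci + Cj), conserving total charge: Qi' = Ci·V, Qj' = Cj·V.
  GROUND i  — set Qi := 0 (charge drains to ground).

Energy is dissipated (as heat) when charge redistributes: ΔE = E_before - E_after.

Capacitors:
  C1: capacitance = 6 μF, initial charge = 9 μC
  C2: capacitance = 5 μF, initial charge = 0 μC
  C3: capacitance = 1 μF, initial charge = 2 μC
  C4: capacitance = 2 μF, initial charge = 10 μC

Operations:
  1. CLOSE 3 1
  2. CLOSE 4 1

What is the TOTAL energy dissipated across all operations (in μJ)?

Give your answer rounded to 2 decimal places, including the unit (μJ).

Initial: C1(6μF, Q=9μC, V=1.50V), C2(5μF, Q=0μC, V=0.00V), C3(1μF, Q=2μC, V=2.00V), C4(2μF, Q=10μC, V=5.00V)
Op 1: CLOSE 3-1: Q_total=11.00, C_total=7.00, V=1.57; Q3=1.57, Q1=9.43; dissipated=0.107
Op 2: CLOSE 4-1: Q_total=19.43, C_total=8.00, V=2.43; Q4=4.86, Q1=14.57; dissipated=8.816
Total dissipated: 8.923 μJ

Answer: 8.92 μJ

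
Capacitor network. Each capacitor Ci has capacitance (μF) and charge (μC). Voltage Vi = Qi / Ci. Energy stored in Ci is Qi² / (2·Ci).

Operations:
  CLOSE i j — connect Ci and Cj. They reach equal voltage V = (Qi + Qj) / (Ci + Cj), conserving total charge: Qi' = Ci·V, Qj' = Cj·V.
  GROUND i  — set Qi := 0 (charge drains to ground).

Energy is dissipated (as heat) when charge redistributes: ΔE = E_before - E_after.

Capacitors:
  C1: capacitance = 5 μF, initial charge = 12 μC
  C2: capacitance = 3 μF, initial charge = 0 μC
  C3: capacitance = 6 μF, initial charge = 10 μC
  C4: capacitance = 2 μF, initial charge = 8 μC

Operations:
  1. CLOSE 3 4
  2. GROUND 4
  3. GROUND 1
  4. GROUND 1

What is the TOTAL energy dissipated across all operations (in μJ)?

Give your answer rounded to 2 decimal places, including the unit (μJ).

Answer: 23.55 μJ

Derivation:
Initial: C1(5μF, Q=12μC, V=2.40V), C2(3μF, Q=0μC, V=0.00V), C3(6μF, Q=10μC, V=1.67V), C4(2μF, Q=8μC, V=4.00V)
Op 1: CLOSE 3-4: Q_total=18.00, C_total=8.00, V=2.25; Q3=13.50, Q4=4.50; dissipated=4.083
Op 2: GROUND 4: Q4=0; energy lost=5.062
Op 3: GROUND 1: Q1=0; energy lost=14.400
Op 4: GROUND 1: Q1=0; energy lost=0.000
Total dissipated: 23.546 μJ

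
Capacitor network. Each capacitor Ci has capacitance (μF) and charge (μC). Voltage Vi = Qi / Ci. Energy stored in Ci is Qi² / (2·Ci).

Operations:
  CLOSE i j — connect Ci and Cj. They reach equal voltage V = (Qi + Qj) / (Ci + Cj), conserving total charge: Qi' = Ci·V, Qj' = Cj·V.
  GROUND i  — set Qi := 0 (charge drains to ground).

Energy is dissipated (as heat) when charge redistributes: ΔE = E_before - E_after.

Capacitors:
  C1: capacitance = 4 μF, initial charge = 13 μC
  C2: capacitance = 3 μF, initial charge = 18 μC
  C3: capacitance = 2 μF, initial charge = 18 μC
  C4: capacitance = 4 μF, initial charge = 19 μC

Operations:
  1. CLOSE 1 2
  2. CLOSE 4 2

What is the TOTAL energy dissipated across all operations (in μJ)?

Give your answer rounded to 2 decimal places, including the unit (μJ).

Initial: C1(4μF, Q=13μC, V=3.25V), C2(3μF, Q=18μC, V=6.00V), C3(2μF, Q=18μC, V=9.00V), C4(4μF, Q=19μC, V=4.75V)
Op 1: CLOSE 1-2: Q_total=31.00, C_total=7.00, V=4.43; Q1=17.71, Q2=13.29; dissipated=6.482
Op 2: CLOSE 4-2: Q_total=32.29, C_total=7.00, V=4.61; Q4=18.45, Q2=13.84; dissipated=0.089
Total dissipated: 6.571 μJ

Answer: 6.57 μJ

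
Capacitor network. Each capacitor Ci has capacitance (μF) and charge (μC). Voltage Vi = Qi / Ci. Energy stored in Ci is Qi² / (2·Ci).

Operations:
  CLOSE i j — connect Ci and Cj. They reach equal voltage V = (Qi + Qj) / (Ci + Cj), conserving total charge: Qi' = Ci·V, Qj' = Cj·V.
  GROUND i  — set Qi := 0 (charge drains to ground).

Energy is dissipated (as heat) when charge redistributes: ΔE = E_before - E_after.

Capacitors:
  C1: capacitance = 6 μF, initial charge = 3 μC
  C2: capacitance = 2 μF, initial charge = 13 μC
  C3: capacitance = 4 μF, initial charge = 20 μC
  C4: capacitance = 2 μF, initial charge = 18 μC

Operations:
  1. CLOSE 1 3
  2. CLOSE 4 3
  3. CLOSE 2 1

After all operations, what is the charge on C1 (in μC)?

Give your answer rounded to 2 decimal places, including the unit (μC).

Initial: C1(6μF, Q=3μC, V=0.50V), C2(2μF, Q=13μC, V=6.50V), C3(4μF, Q=20μC, V=5.00V), C4(2μF, Q=18μC, V=9.00V)
Op 1: CLOSE 1-3: Q_total=23.00, C_total=10.00, V=2.30; Q1=13.80, Q3=9.20; dissipated=24.300
Op 2: CLOSE 4-3: Q_total=27.20, C_total=6.00, V=4.53; Q4=9.07, Q3=18.13; dissipated=29.927
Op 3: CLOSE 2-1: Q_total=26.80, C_total=8.00, V=3.35; Q2=6.70, Q1=20.10; dissipated=13.230
Final charges: Q1=20.10, Q2=6.70, Q3=18.13, Q4=9.07

Answer: 20.10 μC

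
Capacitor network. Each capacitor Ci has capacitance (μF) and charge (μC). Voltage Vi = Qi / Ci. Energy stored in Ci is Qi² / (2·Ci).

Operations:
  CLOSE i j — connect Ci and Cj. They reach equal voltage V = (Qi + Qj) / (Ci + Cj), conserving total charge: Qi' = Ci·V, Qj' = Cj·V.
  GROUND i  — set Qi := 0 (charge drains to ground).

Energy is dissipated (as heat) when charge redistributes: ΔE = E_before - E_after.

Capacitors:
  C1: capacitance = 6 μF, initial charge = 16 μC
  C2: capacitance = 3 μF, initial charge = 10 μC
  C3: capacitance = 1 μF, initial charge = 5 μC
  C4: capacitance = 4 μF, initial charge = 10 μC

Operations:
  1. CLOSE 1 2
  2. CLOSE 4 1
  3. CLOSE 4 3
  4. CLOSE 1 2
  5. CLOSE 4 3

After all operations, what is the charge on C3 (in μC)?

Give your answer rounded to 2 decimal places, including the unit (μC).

Initial: C1(6μF, Q=16μC, V=2.67V), C2(3μF, Q=10μC, V=3.33V), C3(1μF, Q=5μC, V=5.00V), C4(4μF, Q=10μC, V=2.50V)
Op 1: CLOSE 1-2: Q_total=26.00, C_total=9.00, V=2.89; Q1=17.33, Q2=8.67; dissipated=0.444
Op 2: CLOSE 4-1: Q_total=27.33, C_total=10.00, V=2.73; Q4=10.93, Q1=16.40; dissipated=0.181
Op 3: CLOSE 4-3: Q_total=15.93, C_total=5.00, V=3.19; Q4=12.75, Q3=3.19; dissipated=2.055
Op 4: CLOSE 1-2: Q_total=25.07, C_total=9.00, V=2.79; Q1=16.71, Q2=8.36; dissipated=0.024
Op 5: CLOSE 4-3: Q_total=15.93, C_total=5.00, V=3.19; Q4=12.75, Q3=3.19; dissipated=0.000
Final charges: Q1=16.71, Q2=8.36, Q3=3.19, Q4=12.75

Answer: 3.19 μC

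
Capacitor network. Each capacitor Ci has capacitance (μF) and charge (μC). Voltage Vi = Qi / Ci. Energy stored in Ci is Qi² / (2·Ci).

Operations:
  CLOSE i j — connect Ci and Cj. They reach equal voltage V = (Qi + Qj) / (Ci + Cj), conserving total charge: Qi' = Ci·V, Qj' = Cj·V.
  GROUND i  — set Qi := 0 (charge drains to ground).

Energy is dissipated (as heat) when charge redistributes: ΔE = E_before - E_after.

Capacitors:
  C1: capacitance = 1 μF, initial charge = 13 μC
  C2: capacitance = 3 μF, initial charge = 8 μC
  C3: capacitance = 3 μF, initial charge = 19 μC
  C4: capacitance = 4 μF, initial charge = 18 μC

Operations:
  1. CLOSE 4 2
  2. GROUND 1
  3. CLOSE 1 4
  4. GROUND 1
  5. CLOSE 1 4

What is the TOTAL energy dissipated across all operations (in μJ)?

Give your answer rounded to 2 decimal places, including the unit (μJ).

Answer: 100.85 μJ

Derivation:
Initial: C1(1μF, Q=13μC, V=13.00V), C2(3μF, Q=8μC, V=2.67V), C3(3μF, Q=19μC, V=6.33V), C4(4μF, Q=18μC, V=4.50V)
Op 1: CLOSE 4-2: Q_total=26.00, C_total=7.00, V=3.71; Q4=14.86, Q2=11.14; dissipated=2.881
Op 2: GROUND 1: Q1=0; energy lost=84.500
Op 3: CLOSE 1-4: Q_total=14.86, C_total=5.00, V=2.97; Q1=2.97, Q4=11.89; dissipated=5.518
Op 4: GROUND 1: Q1=0; energy lost=4.415
Op 5: CLOSE 1-4: Q_total=11.89, C_total=5.00, V=2.38; Q1=2.38, Q4=9.51; dissipated=3.532
Total dissipated: 100.846 μJ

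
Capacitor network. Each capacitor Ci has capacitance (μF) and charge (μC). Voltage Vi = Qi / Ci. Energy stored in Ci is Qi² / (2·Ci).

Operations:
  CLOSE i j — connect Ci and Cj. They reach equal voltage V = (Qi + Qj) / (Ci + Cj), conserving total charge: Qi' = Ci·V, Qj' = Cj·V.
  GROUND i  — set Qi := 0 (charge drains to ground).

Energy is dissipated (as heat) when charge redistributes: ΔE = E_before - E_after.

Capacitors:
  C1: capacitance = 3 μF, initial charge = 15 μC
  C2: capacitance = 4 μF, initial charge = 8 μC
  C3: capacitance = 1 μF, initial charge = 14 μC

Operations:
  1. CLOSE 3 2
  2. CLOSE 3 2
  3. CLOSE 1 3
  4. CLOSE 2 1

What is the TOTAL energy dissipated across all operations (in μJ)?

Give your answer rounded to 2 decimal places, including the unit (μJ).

Initial: C1(3μF, Q=15μC, V=5.00V), C2(4μF, Q=8μC, V=2.00V), C3(1μF, Q=14μC, V=14.00V)
Op 1: CLOSE 3-2: Q_total=22.00, C_total=5.00, V=4.40; Q3=4.40, Q2=17.60; dissipated=57.600
Op 2: CLOSE 3-2: Q_total=22.00, C_total=5.00, V=4.40; Q3=4.40, Q2=17.60; dissipated=0.000
Op 3: CLOSE 1-3: Q_total=19.40, C_total=4.00, V=4.85; Q1=14.55, Q3=4.85; dissipated=0.135
Op 4: CLOSE 2-1: Q_total=32.15, C_total=7.00, V=4.59; Q2=18.37, Q1=13.78; dissipated=0.174
Total dissipated: 57.909 μJ

Answer: 57.91 μJ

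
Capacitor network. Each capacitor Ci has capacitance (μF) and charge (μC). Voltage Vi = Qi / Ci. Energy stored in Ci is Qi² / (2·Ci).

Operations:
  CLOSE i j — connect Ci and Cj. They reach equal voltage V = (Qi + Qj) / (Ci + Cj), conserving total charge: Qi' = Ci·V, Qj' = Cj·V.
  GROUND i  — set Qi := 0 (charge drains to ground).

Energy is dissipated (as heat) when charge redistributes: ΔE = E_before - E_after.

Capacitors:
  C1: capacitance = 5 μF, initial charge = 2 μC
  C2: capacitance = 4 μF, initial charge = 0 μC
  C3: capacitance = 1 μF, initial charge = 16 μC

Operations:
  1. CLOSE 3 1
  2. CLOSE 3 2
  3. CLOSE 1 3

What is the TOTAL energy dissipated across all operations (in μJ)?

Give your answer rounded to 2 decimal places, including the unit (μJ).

Answer: 107.40 μJ

Derivation:
Initial: C1(5μF, Q=2μC, V=0.40V), C2(4μF, Q=0μC, V=0.00V), C3(1μF, Q=16μC, V=16.00V)
Op 1: CLOSE 3-1: Q_total=18.00, C_total=6.00, V=3.00; Q3=3.00, Q1=15.00; dissipated=101.400
Op 2: CLOSE 3-2: Q_total=3.00, C_total=5.00, V=0.60; Q3=0.60, Q2=2.40; dissipated=3.600
Op 3: CLOSE 1-3: Q_total=15.60, C_total=6.00, V=2.60; Q1=13.00, Q3=2.60; dissipated=2.400
Total dissipated: 107.400 μJ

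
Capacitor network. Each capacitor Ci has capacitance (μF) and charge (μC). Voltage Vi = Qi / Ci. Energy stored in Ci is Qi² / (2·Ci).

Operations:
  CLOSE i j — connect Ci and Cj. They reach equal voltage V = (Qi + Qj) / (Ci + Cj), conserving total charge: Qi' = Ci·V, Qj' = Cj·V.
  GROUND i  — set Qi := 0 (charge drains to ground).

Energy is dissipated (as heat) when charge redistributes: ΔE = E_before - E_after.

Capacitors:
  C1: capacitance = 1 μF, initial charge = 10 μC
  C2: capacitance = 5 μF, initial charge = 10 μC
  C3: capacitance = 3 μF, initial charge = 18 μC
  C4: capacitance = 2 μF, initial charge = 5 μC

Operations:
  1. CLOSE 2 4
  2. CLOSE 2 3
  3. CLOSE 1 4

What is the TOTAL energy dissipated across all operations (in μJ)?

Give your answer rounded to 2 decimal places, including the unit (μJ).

Initial: C1(1μF, Q=10μC, V=10.00V), C2(5μF, Q=10μC, V=2.00V), C3(3μF, Q=18μC, V=6.00V), C4(2μF, Q=5μC, V=2.50V)
Op 1: CLOSE 2-4: Q_total=15.00, C_total=7.00, V=2.14; Q2=10.71, Q4=4.29; dissipated=0.179
Op 2: CLOSE 2-3: Q_total=28.71, C_total=8.00, V=3.59; Q2=17.95, Q3=10.77; dissipated=13.948
Op 3: CLOSE 1-4: Q_total=14.29, C_total=3.00, V=4.76; Q1=4.76, Q4=9.52; dissipated=20.578
Total dissipated: 34.705 μJ

Answer: 34.70 μJ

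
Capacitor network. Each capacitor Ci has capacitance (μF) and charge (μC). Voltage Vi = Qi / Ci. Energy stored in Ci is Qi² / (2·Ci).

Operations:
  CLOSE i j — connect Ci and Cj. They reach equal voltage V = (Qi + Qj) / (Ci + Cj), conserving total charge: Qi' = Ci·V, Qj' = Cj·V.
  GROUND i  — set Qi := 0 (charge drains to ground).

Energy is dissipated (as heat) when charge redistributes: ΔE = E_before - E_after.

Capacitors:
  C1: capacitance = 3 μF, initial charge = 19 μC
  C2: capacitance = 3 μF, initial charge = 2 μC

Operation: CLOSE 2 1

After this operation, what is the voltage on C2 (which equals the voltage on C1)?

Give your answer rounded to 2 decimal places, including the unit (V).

Answer: 3.50 V

Derivation:
Initial: C1(3μF, Q=19μC, V=6.33V), C2(3μF, Q=2μC, V=0.67V)
Op 1: CLOSE 2-1: Q_total=21.00, C_total=6.00, V=3.50; Q2=10.50, Q1=10.50; dissipated=24.083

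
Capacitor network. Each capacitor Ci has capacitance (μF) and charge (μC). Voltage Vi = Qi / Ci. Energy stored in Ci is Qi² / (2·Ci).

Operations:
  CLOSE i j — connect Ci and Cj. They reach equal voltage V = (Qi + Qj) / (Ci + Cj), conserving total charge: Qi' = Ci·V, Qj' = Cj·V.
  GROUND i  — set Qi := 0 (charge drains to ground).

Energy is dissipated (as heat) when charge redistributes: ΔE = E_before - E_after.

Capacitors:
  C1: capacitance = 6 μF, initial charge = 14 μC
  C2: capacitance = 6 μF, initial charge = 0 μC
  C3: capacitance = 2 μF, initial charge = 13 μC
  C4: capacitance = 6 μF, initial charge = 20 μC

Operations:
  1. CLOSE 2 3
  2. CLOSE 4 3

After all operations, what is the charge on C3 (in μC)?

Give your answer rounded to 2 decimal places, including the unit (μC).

Answer: 5.81 μC

Derivation:
Initial: C1(6μF, Q=14μC, V=2.33V), C2(6μF, Q=0μC, V=0.00V), C3(2μF, Q=13μC, V=6.50V), C4(6μF, Q=20μC, V=3.33V)
Op 1: CLOSE 2-3: Q_total=13.00, C_total=8.00, V=1.62; Q2=9.75, Q3=3.25; dissipated=31.688
Op 2: CLOSE 4-3: Q_total=23.25, C_total=8.00, V=2.91; Q4=17.44, Q3=5.81; dissipated=2.189
Final charges: Q1=14.00, Q2=9.75, Q3=5.81, Q4=17.44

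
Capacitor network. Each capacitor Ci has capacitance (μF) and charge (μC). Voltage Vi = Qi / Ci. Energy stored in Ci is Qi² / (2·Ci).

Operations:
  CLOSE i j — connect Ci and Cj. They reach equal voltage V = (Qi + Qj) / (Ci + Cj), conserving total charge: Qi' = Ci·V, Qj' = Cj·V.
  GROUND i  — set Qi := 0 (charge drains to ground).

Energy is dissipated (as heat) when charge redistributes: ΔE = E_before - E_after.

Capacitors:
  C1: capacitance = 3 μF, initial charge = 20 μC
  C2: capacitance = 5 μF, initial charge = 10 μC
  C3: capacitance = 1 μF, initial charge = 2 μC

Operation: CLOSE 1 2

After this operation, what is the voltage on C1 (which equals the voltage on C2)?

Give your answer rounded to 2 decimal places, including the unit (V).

Initial: C1(3μF, Q=20μC, V=6.67V), C2(5μF, Q=10μC, V=2.00V), C3(1μF, Q=2μC, V=2.00V)
Op 1: CLOSE 1-2: Q_total=30.00, C_total=8.00, V=3.75; Q1=11.25, Q2=18.75; dissipated=20.417

Answer: 3.75 V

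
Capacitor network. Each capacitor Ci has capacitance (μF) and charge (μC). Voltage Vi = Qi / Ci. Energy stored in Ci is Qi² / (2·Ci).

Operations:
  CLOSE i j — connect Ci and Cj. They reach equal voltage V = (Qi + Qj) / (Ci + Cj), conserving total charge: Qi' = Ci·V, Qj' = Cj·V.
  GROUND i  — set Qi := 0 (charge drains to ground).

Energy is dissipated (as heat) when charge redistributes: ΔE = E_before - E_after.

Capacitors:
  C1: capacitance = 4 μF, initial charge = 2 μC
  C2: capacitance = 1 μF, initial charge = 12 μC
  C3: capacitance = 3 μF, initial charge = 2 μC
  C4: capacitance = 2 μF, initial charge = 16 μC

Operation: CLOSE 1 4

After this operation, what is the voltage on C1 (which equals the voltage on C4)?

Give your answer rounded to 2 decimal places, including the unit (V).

Initial: C1(4μF, Q=2μC, V=0.50V), C2(1μF, Q=12μC, V=12.00V), C3(3μF, Q=2μC, V=0.67V), C4(2μF, Q=16μC, V=8.00V)
Op 1: CLOSE 1-4: Q_total=18.00, C_total=6.00, V=3.00; Q1=12.00, Q4=6.00; dissipated=37.500

Answer: 3.00 V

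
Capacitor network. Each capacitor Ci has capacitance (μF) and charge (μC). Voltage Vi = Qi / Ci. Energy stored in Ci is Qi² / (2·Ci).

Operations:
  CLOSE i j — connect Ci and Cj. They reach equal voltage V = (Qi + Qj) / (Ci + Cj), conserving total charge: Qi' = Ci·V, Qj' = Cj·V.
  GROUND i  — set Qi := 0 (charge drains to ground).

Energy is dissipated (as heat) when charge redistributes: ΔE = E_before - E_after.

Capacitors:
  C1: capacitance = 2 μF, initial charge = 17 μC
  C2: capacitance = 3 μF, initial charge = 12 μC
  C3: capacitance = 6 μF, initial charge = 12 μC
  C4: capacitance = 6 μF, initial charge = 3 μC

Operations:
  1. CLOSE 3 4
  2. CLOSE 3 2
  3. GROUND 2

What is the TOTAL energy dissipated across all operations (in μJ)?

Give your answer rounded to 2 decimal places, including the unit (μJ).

Initial: C1(2μF, Q=17μC, V=8.50V), C2(3μF, Q=12μC, V=4.00V), C3(6μF, Q=12μC, V=2.00V), C4(6μF, Q=3μC, V=0.50V)
Op 1: CLOSE 3-4: Q_total=15.00, C_total=12.00, V=1.25; Q3=7.50, Q4=7.50; dissipated=3.375
Op 2: CLOSE 3-2: Q_total=19.50, C_total=9.00, V=2.17; Q3=13.00, Q2=6.50; dissipated=7.562
Op 3: GROUND 2: Q2=0; energy lost=7.042
Total dissipated: 17.979 μJ

Answer: 17.98 μJ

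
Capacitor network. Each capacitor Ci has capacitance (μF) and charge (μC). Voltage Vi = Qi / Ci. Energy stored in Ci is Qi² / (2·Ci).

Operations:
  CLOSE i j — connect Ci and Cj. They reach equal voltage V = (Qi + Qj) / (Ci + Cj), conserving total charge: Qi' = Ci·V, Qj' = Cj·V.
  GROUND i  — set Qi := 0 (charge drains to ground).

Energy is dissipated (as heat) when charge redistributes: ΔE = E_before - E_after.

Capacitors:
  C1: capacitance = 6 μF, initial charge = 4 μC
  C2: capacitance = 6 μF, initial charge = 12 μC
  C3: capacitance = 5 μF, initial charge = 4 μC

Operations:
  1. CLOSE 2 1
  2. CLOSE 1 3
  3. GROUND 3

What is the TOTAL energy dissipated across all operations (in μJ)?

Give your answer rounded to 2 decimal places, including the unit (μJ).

Answer: 6.03 μJ

Derivation:
Initial: C1(6μF, Q=4μC, V=0.67V), C2(6μF, Q=12μC, V=2.00V), C3(5μF, Q=4μC, V=0.80V)
Op 1: CLOSE 2-1: Q_total=16.00, C_total=12.00, V=1.33; Q2=8.00, Q1=8.00; dissipated=2.667
Op 2: CLOSE 1-3: Q_total=12.00, C_total=11.00, V=1.09; Q1=6.55, Q3=5.45; dissipated=0.388
Op 3: GROUND 3: Q3=0; energy lost=2.975
Total dissipated: 6.030 μJ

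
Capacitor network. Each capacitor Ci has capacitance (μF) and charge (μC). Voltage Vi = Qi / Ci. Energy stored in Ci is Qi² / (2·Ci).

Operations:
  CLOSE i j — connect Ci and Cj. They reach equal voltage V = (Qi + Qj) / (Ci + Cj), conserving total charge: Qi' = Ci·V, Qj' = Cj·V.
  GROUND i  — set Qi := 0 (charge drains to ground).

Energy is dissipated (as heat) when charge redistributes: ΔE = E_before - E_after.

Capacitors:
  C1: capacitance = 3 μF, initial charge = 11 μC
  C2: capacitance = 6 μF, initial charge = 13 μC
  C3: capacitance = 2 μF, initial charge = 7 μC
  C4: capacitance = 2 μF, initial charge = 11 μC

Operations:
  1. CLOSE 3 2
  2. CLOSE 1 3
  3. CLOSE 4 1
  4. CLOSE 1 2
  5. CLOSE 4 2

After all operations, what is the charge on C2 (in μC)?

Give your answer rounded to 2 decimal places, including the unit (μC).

Answer: 19.86 μC

Derivation:
Initial: C1(3μF, Q=11μC, V=3.67V), C2(6μF, Q=13μC, V=2.17V), C3(2μF, Q=7μC, V=3.50V), C4(2μF, Q=11μC, V=5.50V)
Op 1: CLOSE 3-2: Q_total=20.00, C_total=8.00, V=2.50; Q3=5.00, Q2=15.00; dissipated=1.333
Op 2: CLOSE 1-3: Q_total=16.00, C_total=5.00, V=3.20; Q1=9.60, Q3=6.40; dissipated=0.817
Op 3: CLOSE 4-1: Q_total=20.60, C_total=5.00, V=4.12; Q4=8.24, Q1=12.36; dissipated=3.174
Op 4: CLOSE 1-2: Q_total=27.36, C_total=9.00, V=3.04; Q1=9.12, Q2=18.24; dissipated=2.624
Op 5: CLOSE 4-2: Q_total=26.48, C_total=8.00, V=3.31; Q4=6.62, Q2=19.86; dissipated=0.875
Final charges: Q1=9.12, Q2=19.86, Q3=6.40, Q4=6.62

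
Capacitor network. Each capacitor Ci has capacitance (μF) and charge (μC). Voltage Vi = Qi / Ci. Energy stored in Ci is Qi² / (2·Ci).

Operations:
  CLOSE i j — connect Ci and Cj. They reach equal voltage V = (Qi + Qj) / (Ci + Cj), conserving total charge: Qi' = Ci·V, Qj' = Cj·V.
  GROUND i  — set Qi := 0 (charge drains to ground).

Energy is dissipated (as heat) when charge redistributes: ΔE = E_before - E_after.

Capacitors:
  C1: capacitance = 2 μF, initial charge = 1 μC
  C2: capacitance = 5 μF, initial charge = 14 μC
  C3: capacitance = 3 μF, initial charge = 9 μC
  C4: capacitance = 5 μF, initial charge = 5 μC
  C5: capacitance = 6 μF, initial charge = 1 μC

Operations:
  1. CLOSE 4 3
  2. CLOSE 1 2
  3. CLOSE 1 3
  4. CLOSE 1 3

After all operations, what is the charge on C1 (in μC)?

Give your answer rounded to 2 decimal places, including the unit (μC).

Initial: C1(2μF, Q=1μC, V=0.50V), C2(5μF, Q=14μC, V=2.80V), C3(3μF, Q=9μC, V=3.00V), C4(5μF, Q=5μC, V=1.00V), C5(6μF, Q=1μC, V=0.17V)
Op 1: CLOSE 4-3: Q_total=14.00, C_total=8.00, V=1.75; Q4=8.75, Q3=5.25; dissipated=3.750
Op 2: CLOSE 1-2: Q_total=15.00, C_total=7.00, V=2.14; Q1=4.29, Q2=10.71; dissipated=3.779
Op 3: CLOSE 1-3: Q_total=9.54, C_total=5.00, V=1.91; Q1=3.81, Q3=5.72; dissipated=0.093
Op 4: CLOSE 1-3: Q_total=9.54, C_total=5.00, V=1.91; Q1=3.81, Q3=5.72; dissipated=0.000
Final charges: Q1=3.81, Q2=10.71, Q3=5.72, Q4=8.75, Q5=1.00

Answer: 3.81 μC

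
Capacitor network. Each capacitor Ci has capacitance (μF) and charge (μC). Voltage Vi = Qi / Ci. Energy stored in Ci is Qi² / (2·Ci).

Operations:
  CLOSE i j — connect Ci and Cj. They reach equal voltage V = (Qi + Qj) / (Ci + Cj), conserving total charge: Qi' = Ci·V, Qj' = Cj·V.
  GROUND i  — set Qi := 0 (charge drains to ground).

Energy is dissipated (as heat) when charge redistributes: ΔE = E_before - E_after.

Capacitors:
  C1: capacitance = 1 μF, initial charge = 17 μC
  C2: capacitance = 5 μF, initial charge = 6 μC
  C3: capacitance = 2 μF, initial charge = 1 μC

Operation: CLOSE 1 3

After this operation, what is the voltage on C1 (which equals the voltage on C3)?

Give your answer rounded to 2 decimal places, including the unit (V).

Initial: C1(1μF, Q=17μC, V=17.00V), C2(5μF, Q=6μC, V=1.20V), C3(2μF, Q=1μC, V=0.50V)
Op 1: CLOSE 1-3: Q_total=18.00, C_total=3.00, V=6.00; Q1=6.00, Q3=12.00; dissipated=90.750

Answer: 6.00 V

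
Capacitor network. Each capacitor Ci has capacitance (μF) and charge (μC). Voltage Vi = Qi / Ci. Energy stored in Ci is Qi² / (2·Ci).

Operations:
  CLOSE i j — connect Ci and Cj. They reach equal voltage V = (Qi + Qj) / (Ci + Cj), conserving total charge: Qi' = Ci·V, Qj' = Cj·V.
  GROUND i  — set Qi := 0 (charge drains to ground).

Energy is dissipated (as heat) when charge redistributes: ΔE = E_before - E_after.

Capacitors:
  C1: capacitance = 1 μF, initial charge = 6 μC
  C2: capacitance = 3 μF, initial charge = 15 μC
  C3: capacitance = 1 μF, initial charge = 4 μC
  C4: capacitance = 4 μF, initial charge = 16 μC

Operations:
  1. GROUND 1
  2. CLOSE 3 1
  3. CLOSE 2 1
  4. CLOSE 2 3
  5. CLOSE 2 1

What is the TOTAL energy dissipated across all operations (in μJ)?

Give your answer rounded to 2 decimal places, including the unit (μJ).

Initial: C1(1μF, Q=6μC, V=6.00V), C2(3μF, Q=15μC, V=5.00V), C3(1μF, Q=4μC, V=4.00V), C4(4μF, Q=16μC, V=4.00V)
Op 1: GROUND 1: Q1=0; energy lost=18.000
Op 2: CLOSE 3-1: Q_total=4.00, C_total=2.00, V=2.00; Q3=2.00, Q1=2.00; dissipated=4.000
Op 3: CLOSE 2-1: Q_total=17.00, C_total=4.00, V=4.25; Q2=12.75, Q1=4.25; dissipated=3.375
Op 4: CLOSE 2-3: Q_total=14.75, C_total=4.00, V=3.69; Q2=11.06, Q3=3.69; dissipated=1.898
Op 5: CLOSE 2-1: Q_total=15.31, C_total=4.00, V=3.83; Q2=11.48, Q1=3.83; dissipated=0.119
Total dissipated: 27.392 μJ

Answer: 27.39 μJ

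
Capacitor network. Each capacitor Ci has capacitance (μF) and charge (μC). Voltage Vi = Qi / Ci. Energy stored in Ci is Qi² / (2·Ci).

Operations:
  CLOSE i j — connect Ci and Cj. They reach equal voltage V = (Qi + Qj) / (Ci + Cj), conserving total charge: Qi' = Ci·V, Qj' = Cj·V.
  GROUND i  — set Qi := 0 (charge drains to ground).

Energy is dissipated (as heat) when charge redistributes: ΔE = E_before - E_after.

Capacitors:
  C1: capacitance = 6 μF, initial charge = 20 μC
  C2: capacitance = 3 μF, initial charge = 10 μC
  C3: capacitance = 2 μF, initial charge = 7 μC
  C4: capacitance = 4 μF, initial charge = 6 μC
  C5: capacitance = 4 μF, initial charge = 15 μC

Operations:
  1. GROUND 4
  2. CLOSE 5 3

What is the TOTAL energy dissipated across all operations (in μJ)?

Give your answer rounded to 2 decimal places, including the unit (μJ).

Initial: C1(6μF, Q=20μC, V=3.33V), C2(3μF, Q=10μC, V=3.33V), C3(2μF, Q=7μC, V=3.50V), C4(4μF, Q=6μC, V=1.50V), C5(4μF, Q=15μC, V=3.75V)
Op 1: GROUND 4: Q4=0; energy lost=4.500
Op 2: CLOSE 5-3: Q_total=22.00, C_total=6.00, V=3.67; Q5=14.67, Q3=7.33; dissipated=0.042
Total dissipated: 4.542 μJ

Answer: 4.54 μJ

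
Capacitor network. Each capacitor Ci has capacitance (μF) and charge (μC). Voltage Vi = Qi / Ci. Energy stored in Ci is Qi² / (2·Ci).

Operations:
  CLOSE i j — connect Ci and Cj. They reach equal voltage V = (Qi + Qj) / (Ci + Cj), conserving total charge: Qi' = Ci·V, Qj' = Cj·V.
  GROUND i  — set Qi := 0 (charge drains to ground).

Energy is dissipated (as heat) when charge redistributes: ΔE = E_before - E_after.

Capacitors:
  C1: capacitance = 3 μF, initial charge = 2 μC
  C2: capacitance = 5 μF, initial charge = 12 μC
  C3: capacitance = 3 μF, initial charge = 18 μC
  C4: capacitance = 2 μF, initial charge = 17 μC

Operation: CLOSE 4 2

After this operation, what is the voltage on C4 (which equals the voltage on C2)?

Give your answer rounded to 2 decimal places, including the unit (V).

Initial: C1(3μF, Q=2μC, V=0.67V), C2(5μF, Q=12μC, V=2.40V), C3(3μF, Q=18μC, V=6.00V), C4(2μF, Q=17μC, V=8.50V)
Op 1: CLOSE 4-2: Q_total=29.00, C_total=7.00, V=4.14; Q4=8.29, Q2=20.71; dissipated=26.579

Answer: 4.14 V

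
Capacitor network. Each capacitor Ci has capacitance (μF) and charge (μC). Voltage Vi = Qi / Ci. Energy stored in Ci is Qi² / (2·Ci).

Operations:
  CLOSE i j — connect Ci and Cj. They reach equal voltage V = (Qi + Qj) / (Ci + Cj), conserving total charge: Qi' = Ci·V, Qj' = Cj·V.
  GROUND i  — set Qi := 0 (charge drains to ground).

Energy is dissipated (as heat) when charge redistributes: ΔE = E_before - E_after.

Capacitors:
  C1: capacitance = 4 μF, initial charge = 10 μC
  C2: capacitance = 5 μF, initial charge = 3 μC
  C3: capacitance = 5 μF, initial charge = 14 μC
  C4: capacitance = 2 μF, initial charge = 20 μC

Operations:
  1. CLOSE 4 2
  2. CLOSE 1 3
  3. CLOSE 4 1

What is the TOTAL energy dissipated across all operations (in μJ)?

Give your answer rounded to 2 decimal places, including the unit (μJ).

Initial: C1(4μF, Q=10μC, V=2.50V), C2(5μF, Q=3μC, V=0.60V), C3(5μF, Q=14μC, V=2.80V), C4(2μF, Q=20μC, V=10.00V)
Op 1: CLOSE 4-2: Q_total=23.00, C_total=7.00, V=3.29; Q4=6.57, Q2=16.43; dissipated=63.114
Op 2: CLOSE 1-3: Q_total=24.00, C_total=9.00, V=2.67; Q1=10.67, Q3=13.33; dissipated=0.100
Op 3: CLOSE 4-1: Q_total=17.24, C_total=6.00, V=2.87; Q4=5.75, Q1=11.49; dissipated=0.255
Total dissipated: 63.470 μJ

Answer: 63.47 μJ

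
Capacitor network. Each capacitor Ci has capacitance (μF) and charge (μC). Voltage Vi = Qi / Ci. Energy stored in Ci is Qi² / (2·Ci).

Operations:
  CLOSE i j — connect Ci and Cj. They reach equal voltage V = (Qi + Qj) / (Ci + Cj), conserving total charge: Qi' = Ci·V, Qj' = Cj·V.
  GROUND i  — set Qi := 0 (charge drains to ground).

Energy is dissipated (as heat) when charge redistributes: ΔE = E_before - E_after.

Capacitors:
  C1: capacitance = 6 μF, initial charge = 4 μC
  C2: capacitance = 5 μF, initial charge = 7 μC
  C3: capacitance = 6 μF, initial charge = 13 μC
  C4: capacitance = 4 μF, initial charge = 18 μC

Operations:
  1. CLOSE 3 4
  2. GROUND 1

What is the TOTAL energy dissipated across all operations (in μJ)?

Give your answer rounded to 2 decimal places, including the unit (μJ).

Initial: C1(6μF, Q=4μC, V=0.67V), C2(5μF, Q=7μC, V=1.40V), C3(6μF, Q=13μC, V=2.17V), C4(4μF, Q=18μC, V=4.50V)
Op 1: CLOSE 3-4: Q_total=31.00, C_total=10.00, V=3.10; Q3=18.60, Q4=12.40; dissipated=6.533
Op 2: GROUND 1: Q1=0; energy lost=1.333
Total dissipated: 7.867 μJ

Answer: 7.87 μJ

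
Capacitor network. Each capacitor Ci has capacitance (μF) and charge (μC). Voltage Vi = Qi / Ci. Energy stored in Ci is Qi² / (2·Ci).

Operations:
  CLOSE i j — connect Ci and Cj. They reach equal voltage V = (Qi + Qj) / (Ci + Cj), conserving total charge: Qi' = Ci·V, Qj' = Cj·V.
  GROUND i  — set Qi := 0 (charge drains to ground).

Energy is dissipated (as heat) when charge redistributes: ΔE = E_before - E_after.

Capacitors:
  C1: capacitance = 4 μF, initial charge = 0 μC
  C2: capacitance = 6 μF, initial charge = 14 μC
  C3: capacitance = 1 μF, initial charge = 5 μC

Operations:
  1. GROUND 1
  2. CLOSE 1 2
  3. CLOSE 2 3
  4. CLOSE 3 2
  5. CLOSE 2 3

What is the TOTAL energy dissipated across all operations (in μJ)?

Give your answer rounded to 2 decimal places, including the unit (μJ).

Initial: C1(4μF, Q=0μC, V=0.00V), C2(6μF, Q=14μC, V=2.33V), C3(1μF, Q=5μC, V=5.00V)
Op 1: GROUND 1: Q1=0; energy lost=0.000
Op 2: CLOSE 1-2: Q_total=14.00, C_total=10.00, V=1.40; Q1=5.60, Q2=8.40; dissipated=6.533
Op 3: CLOSE 2-3: Q_total=13.40, C_total=7.00, V=1.91; Q2=11.49, Q3=1.91; dissipated=5.554
Op 4: CLOSE 3-2: Q_total=13.40, C_total=7.00, V=1.91; Q3=1.91, Q2=11.49; dissipated=0.000
Op 5: CLOSE 2-3: Q_total=13.40, C_total=7.00, V=1.91; Q2=11.49, Q3=1.91; dissipated=0.000
Total dissipated: 12.088 μJ

Answer: 12.09 μJ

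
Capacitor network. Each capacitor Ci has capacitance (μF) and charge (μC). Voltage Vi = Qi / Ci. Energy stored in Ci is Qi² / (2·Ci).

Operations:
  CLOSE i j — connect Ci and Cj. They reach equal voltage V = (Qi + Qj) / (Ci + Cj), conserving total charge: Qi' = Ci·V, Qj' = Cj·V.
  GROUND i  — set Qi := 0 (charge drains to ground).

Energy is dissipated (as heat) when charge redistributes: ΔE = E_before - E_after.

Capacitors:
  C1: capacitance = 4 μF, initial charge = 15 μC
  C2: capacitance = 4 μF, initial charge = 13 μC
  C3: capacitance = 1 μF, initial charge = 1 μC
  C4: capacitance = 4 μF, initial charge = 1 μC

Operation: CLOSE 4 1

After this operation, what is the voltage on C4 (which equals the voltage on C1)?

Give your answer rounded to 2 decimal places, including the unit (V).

Initial: C1(4μF, Q=15μC, V=3.75V), C2(4μF, Q=13μC, V=3.25V), C3(1μF, Q=1μC, V=1.00V), C4(4μF, Q=1μC, V=0.25V)
Op 1: CLOSE 4-1: Q_total=16.00, C_total=8.00, V=2.00; Q4=8.00, Q1=8.00; dissipated=12.250

Answer: 2.00 V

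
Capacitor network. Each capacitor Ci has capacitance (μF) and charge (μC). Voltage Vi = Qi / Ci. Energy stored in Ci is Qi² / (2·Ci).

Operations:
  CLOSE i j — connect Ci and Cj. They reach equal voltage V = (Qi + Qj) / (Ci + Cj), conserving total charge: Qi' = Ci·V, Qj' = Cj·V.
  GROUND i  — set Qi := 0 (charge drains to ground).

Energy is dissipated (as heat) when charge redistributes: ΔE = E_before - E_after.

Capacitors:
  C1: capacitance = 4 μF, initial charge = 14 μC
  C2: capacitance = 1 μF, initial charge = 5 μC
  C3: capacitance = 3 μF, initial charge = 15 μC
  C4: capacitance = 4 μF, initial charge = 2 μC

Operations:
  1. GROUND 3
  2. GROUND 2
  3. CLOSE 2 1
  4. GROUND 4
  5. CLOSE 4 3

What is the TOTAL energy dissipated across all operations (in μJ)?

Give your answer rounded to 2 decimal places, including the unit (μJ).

Answer: 55.40 μJ

Derivation:
Initial: C1(4μF, Q=14μC, V=3.50V), C2(1μF, Q=5μC, V=5.00V), C3(3μF, Q=15μC, V=5.00V), C4(4μF, Q=2μC, V=0.50V)
Op 1: GROUND 3: Q3=0; energy lost=37.500
Op 2: GROUND 2: Q2=0; energy lost=12.500
Op 3: CLOSE 2-1: Q_total=14.00, C_total=5.00, V=2.80; Q2=2.80, Q1=11.20; dissipated=4.900
Op 4: GROUND 4: Q4=0; energy lost=0.500
Op 5: CLOSE 4-3: Q_total=0.00, C_total=7.00, V=0.00; Q4=0.00, Q3=0.00; dissipated=0.000
Total dissipated: 55.400 μJ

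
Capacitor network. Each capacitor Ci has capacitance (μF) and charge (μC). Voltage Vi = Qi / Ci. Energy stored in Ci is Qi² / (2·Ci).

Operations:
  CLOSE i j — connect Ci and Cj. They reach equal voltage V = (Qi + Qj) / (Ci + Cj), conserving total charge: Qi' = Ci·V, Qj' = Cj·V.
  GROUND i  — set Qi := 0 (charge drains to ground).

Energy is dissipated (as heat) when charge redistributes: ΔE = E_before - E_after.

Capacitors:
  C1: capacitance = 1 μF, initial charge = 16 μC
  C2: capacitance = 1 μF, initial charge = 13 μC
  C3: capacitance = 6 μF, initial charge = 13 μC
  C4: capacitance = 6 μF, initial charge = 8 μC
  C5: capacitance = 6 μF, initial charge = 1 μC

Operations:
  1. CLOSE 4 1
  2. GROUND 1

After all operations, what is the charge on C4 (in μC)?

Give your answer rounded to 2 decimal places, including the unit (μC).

Answer: 20.57 μC

Derivation:
Initial: C1(1μF, Q=16μC, V=16.00V), C2(1μF, Q=13μC, V=13.00V), C3(6μF, Q=13μC, V=2.17V), C4(6μF, Q=8μC, V=1.33V), C5(6μF, Q=1μC, V=0.17V)
Op 1: CLOSE 4-1: Q_total=24.00, C_total=7.00, V=3.43; Q4=20.57, Q1=3.43; dissipated=92.190
Op 2: GROUND 1: Q1=0; energy lost=5.878
Final charges: Q1=0.00, Q2=13.00, Q3=13.00, Q4=20.57, Q5=1.00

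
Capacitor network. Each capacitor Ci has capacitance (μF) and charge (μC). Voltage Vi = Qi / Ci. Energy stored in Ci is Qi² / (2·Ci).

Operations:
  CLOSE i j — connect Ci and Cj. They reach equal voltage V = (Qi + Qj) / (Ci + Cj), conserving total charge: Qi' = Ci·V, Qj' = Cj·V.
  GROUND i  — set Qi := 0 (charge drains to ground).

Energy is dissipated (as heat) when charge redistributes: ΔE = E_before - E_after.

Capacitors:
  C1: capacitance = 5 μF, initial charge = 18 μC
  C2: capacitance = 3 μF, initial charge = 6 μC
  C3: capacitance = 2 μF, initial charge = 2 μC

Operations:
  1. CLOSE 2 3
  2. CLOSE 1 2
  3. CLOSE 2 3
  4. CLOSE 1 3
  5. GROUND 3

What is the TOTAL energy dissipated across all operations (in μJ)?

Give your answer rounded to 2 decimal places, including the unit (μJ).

Answer: 12.79 μJ

Derivation:
Initial: C1(5μF, Q=18μC, V=3.60V), C2(3μF, Q=6μC, V=2.00V), C3(2μF, Q=2μC, V=1.00V)
Op 1: CLOSE 2-3: Q_total=8.00, C_total=5.00, V=1.60; Q2=4.80, Q3=3.20; dissipated=0.600
Op 2: CLOSE 1-2: Q_total=22.80, C_total=8.00, V=2.85; Q1=14.25, Q2=8.55; dissipated=3.750
Op 3: CLOSE 2-3: Q_total=11.75, C_total=5.00, V=2.35; Q2=7.05, Q3=4.70; dissipated=0.938
Op 4: CLOSE 1-3: Q_total=18.95, C_total=7.00, V=2.71; Q1=13.54, Q3=5.41; dissipated=0.179
Op 5: GROUND 3: Q3=0; energy lost=7.329
Total dissipated: 12.795 μJ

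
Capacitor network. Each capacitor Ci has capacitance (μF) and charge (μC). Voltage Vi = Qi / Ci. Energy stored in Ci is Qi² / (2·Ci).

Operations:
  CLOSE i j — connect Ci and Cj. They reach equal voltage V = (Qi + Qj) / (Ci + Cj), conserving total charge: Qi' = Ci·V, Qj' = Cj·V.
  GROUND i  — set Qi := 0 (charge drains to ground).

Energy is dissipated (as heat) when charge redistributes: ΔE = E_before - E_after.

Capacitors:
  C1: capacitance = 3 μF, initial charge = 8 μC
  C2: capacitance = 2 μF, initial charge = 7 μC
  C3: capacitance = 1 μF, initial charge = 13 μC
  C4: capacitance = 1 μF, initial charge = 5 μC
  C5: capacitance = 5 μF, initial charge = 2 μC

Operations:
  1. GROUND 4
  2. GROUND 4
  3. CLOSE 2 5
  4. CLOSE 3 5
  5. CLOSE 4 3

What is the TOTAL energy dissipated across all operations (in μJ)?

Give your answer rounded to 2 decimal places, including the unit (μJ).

Initial: C1(3μF, Q=8μC, V=2.67V), C2(2μF, Q=7μC, V=3.50V), C3(1μF, Q=13μC, V=13.00V), C4(1μF, Q=5μC, V=5.00V), C5(5μF, Q=2μC, V=0.40V)
Op 1: GROUND 4: Q4=0; energy lost=12.500
Op 2: GROUND 4: Q4=0; energy lost=0.000
Op 3: CLOSE 2-5: Q_total=9.00, C_total=7.00, V=1.29; Q2=2.57, Q5=6.43; dissipated=6.864
Op 4: CLOSE 3-5: Q_total=19.43, C_total=6.00, V=3.24; Q3=3.24, Q5=16.19; dissipated=57.177
Op 5: CLOSE 4-3: Q_total=3.24, C_total=2.00, V=1.62; Q4=1.62, Q3=1.62; dissipated=2.621
Total dissipated: 79.162 μJ

Answer: 79.16 μJ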